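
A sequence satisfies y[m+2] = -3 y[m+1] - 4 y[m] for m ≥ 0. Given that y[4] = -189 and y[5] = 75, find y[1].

Rearranging, y[m-2] = (y[m] + 3 y[m-1]) / -4.
y[3] = (75 + 3*(-189)) / -4 = -492/-4 = 123
y[2] = (-189 + 3*123) / -4 = 180/-4 = -45
y[1] = (123 + 3*(-45)) / -4 = -12/-4 = 3

3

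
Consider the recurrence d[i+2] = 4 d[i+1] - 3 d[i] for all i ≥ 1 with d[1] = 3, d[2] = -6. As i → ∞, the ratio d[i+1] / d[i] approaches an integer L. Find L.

3

The characteristic equation is r^2 - 4r + 3 = 0, which factors as (r - 3)(r - 1) = 0.
So the roots are 3 and 1. Since |3| > |1| and the coefficient of 3^i is non-zero, the ratio tends to 3.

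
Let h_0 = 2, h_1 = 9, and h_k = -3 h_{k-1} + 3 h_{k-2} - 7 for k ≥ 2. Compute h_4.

-403

h_2 = -3·9 + 3·2 - 7 = -28
h_3 = -3·(-28) + 3·9 - 7 = 104
h_4 = -3·104 + 3·(-28) - 7 = -403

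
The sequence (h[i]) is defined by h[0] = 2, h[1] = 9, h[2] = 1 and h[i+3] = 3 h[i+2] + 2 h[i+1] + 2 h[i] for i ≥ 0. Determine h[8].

h[3] = 3*1 + 2*9 + 2*2 = 25
h[4] = 3*25 + 2*1 + 2*9 = 95
h[5] = 3*95 + 2*25 + 2*1 = 337
h[6] = 3*337 + 2*95 + 2*25 = 1251
h[7] = 3*1251 + 2*337 + 2*95 = 4617
h[8] = 3*4617 + 2*1251 + 2*337 = 17027

17027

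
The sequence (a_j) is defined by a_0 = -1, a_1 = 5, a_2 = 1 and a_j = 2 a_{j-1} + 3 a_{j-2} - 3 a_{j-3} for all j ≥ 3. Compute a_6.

a_3 = 2·1 + 3·5 - 3·(-1) = 20
a_4 = 2·20 + 3·1 - 3·5 = 28
a_5 = 2·28 + 3·20 - 3·1 = 113
a_6 = 2·113 + 3·28 - 3·20 = 250

250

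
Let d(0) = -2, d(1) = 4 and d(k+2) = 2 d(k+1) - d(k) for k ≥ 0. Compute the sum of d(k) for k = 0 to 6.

112

d(2) = 2*4 - (-2) = 10
d(3) = 2*10 - 4 = 16
d(4) = 2*16 - 10 = 22
d(5) = 2*22 - 16 = 28
d(6) = 2*28 - 22 = 34
Sum = (-2) + 4 + 10 + 16 + 22 + 28 + 34 = 112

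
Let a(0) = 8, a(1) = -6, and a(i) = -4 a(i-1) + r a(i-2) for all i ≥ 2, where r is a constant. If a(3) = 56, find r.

a(2) = 24 + 8r
a(3) = -96 - 38r
So -96 - 38r = 56, giving r = -4.

-4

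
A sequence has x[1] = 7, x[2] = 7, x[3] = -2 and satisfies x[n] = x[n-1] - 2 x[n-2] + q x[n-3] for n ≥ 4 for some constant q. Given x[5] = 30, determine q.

x[4] = -16 + 7q
x[5] = -12 + 14q
So -12 + 14q = 30, giving q = 3.

3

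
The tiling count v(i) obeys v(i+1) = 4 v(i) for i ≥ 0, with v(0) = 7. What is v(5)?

v(1) = 4*7 = 28
v(2) = 4*28 = 112
v(3) = 4*112 = 448
v(4) = 4*448 = 1792
v(5) = 4*1792 = 7168

7168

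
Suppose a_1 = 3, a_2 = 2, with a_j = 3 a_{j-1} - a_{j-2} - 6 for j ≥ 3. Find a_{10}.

a_3 = 3·2 - 3 - 6 = -3
a_4 = 3·(-3) - 2 - 6 = -17
a_5 = 3·(-17) - (-3) - 6 = -54
a_6 = 3·(-54) - (-17) - 6 = -151
a_7 = 3·(-151) - (-54) - 6 = -405
a_8 = 3·(-405) - (-151) - 6 = -1070
a_9 = 3·(-1070) - (-405) - 6 = -2811
a_{10} = 3·(-2811) - (-1070) - 6 = -7369

-7369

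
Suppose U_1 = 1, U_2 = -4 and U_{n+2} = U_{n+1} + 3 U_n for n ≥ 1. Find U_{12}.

-7255

U_3 = (-4) + 3*1 = -1
U_4 = (-1) + 3*(-4) = -13
U_5 = (-13) + 3*(-1) = -16
U_6 = (-16) + 3*(-13) = -55
U_7 = (-55) + 3*(-16) = -103
U_8 = (-103) + 3*(-55) = -268
U_9 = (-268) + 3*(-103) = -577
U_{10} = (-577) + 3*(-268) = -1381
U_{11} = (-1381) + 3*(-577) = -3112
U_{12} = (-3112) + 3*(-1381) = -7255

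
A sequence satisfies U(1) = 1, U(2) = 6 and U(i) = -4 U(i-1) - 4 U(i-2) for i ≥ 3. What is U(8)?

3456

U(3) = -4(6) - 4(1) = -28
U(4) = -4(-28) - 4(6) = 88
U(5) = -4(88) - 4(-28) = -240
U(6) = -4(-240) - 4(88) = 608
U(7) = -4(608) - 4(-240) = -1472
U(8) = -4(-1472) - 4(608) = 3456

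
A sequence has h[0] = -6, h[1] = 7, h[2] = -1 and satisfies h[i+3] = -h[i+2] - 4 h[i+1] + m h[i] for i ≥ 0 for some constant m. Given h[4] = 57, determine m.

2

h[3] = -27 - 6m
h[4] = 31 + 13m
So 31 + 13m = 57, giving m = 2.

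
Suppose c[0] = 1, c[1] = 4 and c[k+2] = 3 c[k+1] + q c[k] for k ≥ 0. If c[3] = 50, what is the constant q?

c[2] = 12 + q
c[3] = 36 + 7q
So 36 + 7q = 50, giving q = 2.

2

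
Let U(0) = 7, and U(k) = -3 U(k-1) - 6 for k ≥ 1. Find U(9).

-167307

U(1) = -3*7 - 6 = -27
U(2) = -3*(-27) - 6 = 75
U(3) = -3*75 - 6 = -231
U(4) = -3*(-231) - 6 = 687
U(5) = -3*687 - 6 = -2067
U(6) = -3*(-2067) - 6 = 6195
U(7) = -3*6195 - 6 = -18591
U(8) = -3*(-18591) - 6 = 55767
U(9) = -3*55767 - 6 = -167307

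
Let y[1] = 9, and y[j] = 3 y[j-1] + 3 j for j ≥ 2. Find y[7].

y[2] = 3(9) + 6 = 33
y[3] = 3(33) + 9 = 108
y[4] = 3(108) + 12 = 336
y[5] = 3(336) + 15 = 1023
y[6] = 3(1023) + 18 = 3087
y[7] = 3(3087) + 21 = 9282

9282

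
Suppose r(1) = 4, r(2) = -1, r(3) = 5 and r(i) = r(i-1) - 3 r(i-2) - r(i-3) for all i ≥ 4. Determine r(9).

120

r(4) = 5 - 3*(-1) - 4 = 4
r(5) = 4 - 3*5 - (-1) = -10
r(6) = (-10) - 3*4 - 5 = -27
r(7) = (-27) - 3*(-10) - 4 = -1
r(8) = (-1) - 3*(-27) - (-10) = 90
r(9) = 90 - 3*(-1) - (-27) = 120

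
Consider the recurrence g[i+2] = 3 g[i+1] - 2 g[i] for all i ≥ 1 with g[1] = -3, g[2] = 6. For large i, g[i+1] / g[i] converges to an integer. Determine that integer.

The characteristic equation is r^2 - 3r + 2 = 0, which factors as (r - 2)(r - 1) = 0.
So the roots are 2 and 1. Since |2| > |1| and the coefficient of 2^i is non-zero, the ratio tends to 2.

2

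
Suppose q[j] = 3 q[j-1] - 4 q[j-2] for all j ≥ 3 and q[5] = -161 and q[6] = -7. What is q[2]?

-7

Rearranging, q[j-2] = (q[j] - 3 q[j-1]) / -4.
q[4] = (-7 - 3*(-161)) / -4 = 476/-4 = -119
q[3] = (-161 - 3*(-119)) / -4 = 196/-4 = -49
q[2] = (-119 - 3*(-49)) / -4 = 28/-4 = -7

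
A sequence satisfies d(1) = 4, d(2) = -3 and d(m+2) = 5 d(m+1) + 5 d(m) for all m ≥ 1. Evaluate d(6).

d(3) = 5*(-3) + 5*4 = 5
d(4) = 5*5 + 5*(-3) = 10
d(5) = 5*10 + 5*5 = 75
d(6) = 5*75 + 5*10 = 425

425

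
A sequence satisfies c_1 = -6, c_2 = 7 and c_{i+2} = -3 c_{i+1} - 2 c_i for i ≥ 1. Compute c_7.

-69

c_3 = -3·7 - 2·(-6) = -9
c_4 = -3·(-9) - 2·7 = 13
c_5 = -3·13 - 2·(-9) = -21
c_6 = -3·(-21) - 2·13 = 37
c_7 = -3·37 - 2·(-21) = -69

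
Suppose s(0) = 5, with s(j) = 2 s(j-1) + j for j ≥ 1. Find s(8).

1782

s(1) = 2*5 + 1 = 11
s(2) = 2*11 + 2 = 24
s(3) = 2*24 + 3 = 51
s(4) = 2*51 + 4 = 106
s(5) = 2*106 + 5 = 217
s(6) = 2*217 + 6 = 440
s(7) = 2*440 + 7 = 887
s(8) = 2*887 + 8 = 1782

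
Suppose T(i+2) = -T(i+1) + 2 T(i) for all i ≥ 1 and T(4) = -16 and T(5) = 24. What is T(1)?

Rearranging, T(i-2) = (T(i) + T(i-1)) / 2.
T(3) = (24 + (-16)) / 2 = 8/2 = 4
T(2) = (-16 + 4) / 2 = -12/2 = -6
T(1) = (4 + (-6)) / 2 = -2/2 = -1

-1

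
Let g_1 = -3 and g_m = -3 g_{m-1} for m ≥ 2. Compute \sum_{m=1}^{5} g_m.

-183

g_2 = -3*(-3) = 9
g_3 = -3*9 = -27
g_4 = -3*(-27) = 81
g_5 = -3*81 = -243
Sum = (-3) + 9 + (-27) + 81 + (-243) = -183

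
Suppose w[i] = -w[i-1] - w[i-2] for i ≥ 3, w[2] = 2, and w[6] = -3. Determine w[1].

1

Let w[1] = y.
w[3] = -2 - y
w[4] = y
w[5] = 2
w[6] = -2 - y
So -2 - y = -3, giving y = 1.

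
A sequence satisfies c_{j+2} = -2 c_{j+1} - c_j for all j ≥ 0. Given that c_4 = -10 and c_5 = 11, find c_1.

Rearranging, c_{j-2} = -(c_j + 2 c_{j-1}).
c_3 = -(11 + 2·(-10)) = 9
c_2 = -(-10 + 2·9) = -8
c_1 = -(9 + 2·(-8)) = 7

7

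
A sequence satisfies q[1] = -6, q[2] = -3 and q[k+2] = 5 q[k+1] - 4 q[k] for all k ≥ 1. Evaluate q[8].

q[3] = 5(-3) - 4(-6) = 9
q[4] = 5(9) - 4(-3) = 57
q[5] = 5(57) - 4(9) = 249
q[6] = 5(249) - 4(57) = 1017
q[7] = 5(1017) - 4(249) = 4089
q[8] = 5(4089) - 4(1017) = 16377

16377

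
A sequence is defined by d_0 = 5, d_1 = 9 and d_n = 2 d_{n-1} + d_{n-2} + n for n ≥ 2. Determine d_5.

373

d_2 = 2*9 + 5 + 2 = 25
d_3 = 2*25 + 9 + 3 = 62
d_4 = 2*62 + 25 + 4 = 153
d_5 = 2*153 + 62 + 5 = 373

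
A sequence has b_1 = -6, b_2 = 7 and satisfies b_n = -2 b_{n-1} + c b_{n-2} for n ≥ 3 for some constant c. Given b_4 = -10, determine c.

b_3 = -14 - 6c
b_4 = 28 + 19c
So 28 + 19c = -10, giving c = -2.

-2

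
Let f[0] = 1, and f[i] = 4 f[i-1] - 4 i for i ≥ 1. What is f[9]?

f[1] = 4·1 - 4 = 0
f[2] = 4·0 - 8 = -8
f[3] = 4·(-8) - 12 = -44
f[4] = 4·(-44) - 16 = -192
f[5] = 4·(-192) - 20 = -788
f[6] = 4·(-788) - 24 = -3176
f[7] = 4·(-3176) - 28 = -12732
f[8] = 4·(-12732) - 32 = -50960
f[9] = 4·(-50960) - 36 = -203876

-203876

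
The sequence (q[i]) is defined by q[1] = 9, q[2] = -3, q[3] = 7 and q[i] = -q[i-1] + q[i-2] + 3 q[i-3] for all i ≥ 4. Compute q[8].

25

q[4] = -7 + (-3) + 3*9 = 17
q[5] = -17 + 7 + 3*(-3) = -19
q[6] = -(-19) + 17 + 3*7 = 57
q[7] = -57 + (-19) + 3*17 = -25
q[8] = -(-25) + 57 + 3*(-19) = 25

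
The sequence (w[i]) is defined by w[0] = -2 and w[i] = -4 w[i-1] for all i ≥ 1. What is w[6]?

w[1] = -4(-2) = 8
w[2] = -4(8) = -32
w[3] = -4(-32) = 128
w[4] = -4(128) = -512
w[5] = -4(-512) = 2048
w[6] = -4(2048) = -8192

-8192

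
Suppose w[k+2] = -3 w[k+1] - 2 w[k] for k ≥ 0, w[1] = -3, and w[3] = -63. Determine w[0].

Let w[0] = x.
w[2] = 9 - 2x
w[3] = -21 + 6x
So -21 + 6x = -63, giving x = -7.

-7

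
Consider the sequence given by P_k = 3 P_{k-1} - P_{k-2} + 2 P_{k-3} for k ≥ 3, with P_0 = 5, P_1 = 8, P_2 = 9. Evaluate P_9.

P_3 = 3·9 - 8 + 2·5 = 29
P_4 = 3·29 - 9 + 2·8 = 94
P_5 = 3·94 - 29 + 2·9 = 271
P_6 = 3·271 - 94 + 2·29 = 777
P_7 = 3·777 - 271 + 2·94 = 2248
P_8 = 3·2248 - 777 + 2·271 = 6509
P_9 = 3·6509 - 2248 + 2·777 = 18833

18833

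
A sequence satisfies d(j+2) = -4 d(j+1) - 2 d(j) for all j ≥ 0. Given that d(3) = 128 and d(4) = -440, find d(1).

Rearranging, d(j-2) = (d(j) + 4 d(j-1)) / -2.
d(2) = (-440 + 4(128)) / -2 = 72/-2 = -36
d(1) = (128 + 4(-36)) / -2 = -16/-2 = 8

8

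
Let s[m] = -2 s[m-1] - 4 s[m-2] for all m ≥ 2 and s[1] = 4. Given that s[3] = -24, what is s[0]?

Let s[0] = v.
s[2] = -8 - 4v
s[3] = 8v
So 8v = -24, giving v = -3.

-3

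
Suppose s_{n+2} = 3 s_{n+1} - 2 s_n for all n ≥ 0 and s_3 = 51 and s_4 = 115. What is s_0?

Rearranging, s_{n-2} = (s_n - 3 s_{n-1}) / -2.
s_2 = (115 - 3·51) / -2 = -38/-2 = 19
s_1 = (51 - 3·19) / -2 = -6/-2 = 3
s_0 = (19 - 3·3) / -2 = 10/-2 = -5

-5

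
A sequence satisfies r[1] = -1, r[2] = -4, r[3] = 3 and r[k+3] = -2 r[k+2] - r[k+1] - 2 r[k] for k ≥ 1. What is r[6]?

-16

r[4] = -2(3) - (-4) - 2(-1) = 0
r[5] = -2(0) - 3 - 2(-4) = 5
r[6] = -2(5) - 0 - 2(3) = -16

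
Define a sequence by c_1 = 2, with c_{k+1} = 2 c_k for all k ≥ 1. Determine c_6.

c_2 = 2(2) = 4
c_3 = 2(4) = 8
c_4 = 2(8) = 16
c_5 = 2(16) = 32
c_6 = 2(32) = 64

64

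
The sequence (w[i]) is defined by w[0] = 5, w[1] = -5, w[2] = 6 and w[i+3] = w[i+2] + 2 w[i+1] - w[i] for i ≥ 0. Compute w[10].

-31

w[3] = 6 + 2*(-5) - 5 = -9
w[4] = (-9) + 2*6 - (-5) = 8
w[5] = 8 + 2*(-9) - 6 = -16
w[6] = (-16) + 2*8 - (-9) = 9
w[7] = 9 + 2*(-16) - 8 = -31
w[8] = (-31) + 2*9 - (-16) = 3
w[9] = 3 + 2*(-31) - 9 = -68
w[10] = (-68) + 2*3 - (-31) = -31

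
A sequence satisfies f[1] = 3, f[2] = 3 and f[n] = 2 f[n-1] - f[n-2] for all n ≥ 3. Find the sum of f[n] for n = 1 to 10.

f[3] = 2(3) - 3 = 3
f[4] = 2(3) - 3 = 3
f[5] = 2(3) - 3 = 3
f[6] = 2(3) - 3 = 3
f[7] = 2(3) - 3 = 3
f[8] = 2(3) - 3 = 3
f[9] = 2(3) - 3 = 3
f[10] = 2(3) - 3 = 3
Sum = 3 + 3 + 3 + 3 + 3 + 3 + 3 + 3 + 3 + 3 = 30

30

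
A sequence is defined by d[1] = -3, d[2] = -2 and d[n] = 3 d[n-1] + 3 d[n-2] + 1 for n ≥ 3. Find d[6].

-686

d[3] = 3(-2) + 3(-3) + 1 = -14
d[4] = 3(-14) + 3(-2) + 1 = -47
d[5] = 3(-47) + 3(-14) + 1 = -182
d[6] = 3(-182) + 3(-47) + 1 = -686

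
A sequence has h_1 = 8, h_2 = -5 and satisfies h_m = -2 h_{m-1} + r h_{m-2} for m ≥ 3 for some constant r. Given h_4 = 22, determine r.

h_3 = 10 + 8r
h_4 = -20 - 21r
So -20 - 21r = 22, giving r = -2.

-2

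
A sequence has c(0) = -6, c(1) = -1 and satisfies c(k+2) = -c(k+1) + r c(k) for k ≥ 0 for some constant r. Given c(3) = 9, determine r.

c(2) = 1 - 6r
c(3) = -1 + 5r
So -1 + 5r = 9, giving r = 2.

2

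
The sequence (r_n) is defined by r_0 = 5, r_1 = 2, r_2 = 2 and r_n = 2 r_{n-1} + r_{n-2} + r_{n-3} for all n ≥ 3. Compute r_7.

425

r_3 = 2*2 + 2 + 5 = 11
r_4 = 2*11 + 2 + 2 = 26
r_5 = 2*26 + 11 + 2 = 65
r_6 = 2*65 + 26 + 11 = 167
r_7 = 2*167 + 65 + 26 = 425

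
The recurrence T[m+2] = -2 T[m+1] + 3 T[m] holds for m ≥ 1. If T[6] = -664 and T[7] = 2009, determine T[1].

7

Rearranging, T[m-2] = (T[m] + 2 T[m-1]) / 3.
T[5] = (2009 + 2(-664)) / 3 = 681/3 = 227
T[4] = (-664 + 2(227)) / 3 = -210/3 = -70
T[3] = (227 + 2(-70)) / 3 = 87/3 = 29
T[2] = (-70 + 2(29)) / 3 = -12/3 = -4
T[1] = (29 + 2(-4)) / 3 = 21/3 = 7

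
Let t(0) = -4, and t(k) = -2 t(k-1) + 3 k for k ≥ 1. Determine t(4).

-70

t(1) = -2(-4) + 3 = 11
t(2) = -2(11) + 6 = -16
t(3) = -2(-16) + 9 = 41
t(4) = -2(41) + 12 = -70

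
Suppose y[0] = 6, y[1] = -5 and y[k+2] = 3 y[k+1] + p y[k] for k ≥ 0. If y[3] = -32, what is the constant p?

1

y[2] = -15 + 6p
y[3] = -45 + 13p
So -45 + 13p = -32, giving p = 1.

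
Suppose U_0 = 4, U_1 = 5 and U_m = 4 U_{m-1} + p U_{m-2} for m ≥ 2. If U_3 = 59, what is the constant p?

U_2 = 20 + 4p
U_3 = 80 + 21p
So 80 + 21p = 59, giving p = -1.

-1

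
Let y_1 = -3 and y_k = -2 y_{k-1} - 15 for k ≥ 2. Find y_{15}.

32763

The fixed point is -15/(1 + 2) = -5, so y_k + 5 = -2(y_{k-1} + 5).
Hence y_k = 2·(-2)^{k-1} - 5.
y_{15} = 2·(-2)^{14} - 5 = 2·16384 - 5 = 32763.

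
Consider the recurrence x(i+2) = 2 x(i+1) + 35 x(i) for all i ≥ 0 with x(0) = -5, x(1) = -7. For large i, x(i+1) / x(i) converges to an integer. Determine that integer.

7

The characteristic equation is r^2 - 2r - 35 = 0, which factors as (r - 7)(r + 5) = 0.
So the roots are 7 and -5. Since |7| > |-5| and the coefficient of 7^i is non-zero, the ratio tends to 7.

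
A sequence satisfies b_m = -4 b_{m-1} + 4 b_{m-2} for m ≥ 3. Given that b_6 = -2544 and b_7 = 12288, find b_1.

3

Rearranging, b_{m-2} = (b_m + 4 b_{m-1}) / 4.
b_5 = (12288 + 4(-2544)) / 4 = 2112/4 = 528
b_4 = (-2544 + 4(528)) / 4 = -432/4 = -108
b_3 = (528 + 4(-108)) / 4 = 96/4 = 24
b_2 = (-108 + 4(24)) / 4 = -12/4 = -3
b_1 = (24 + 4(-3)) / 4 = 12/4 = 3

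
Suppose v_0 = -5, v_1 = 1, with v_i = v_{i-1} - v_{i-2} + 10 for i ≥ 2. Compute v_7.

1

v_2 = 1 - (-5) + 10 = 16
v_3 = 16 - 1 + 10 = 25
v_4 = 25 - 16 + 10 = 19
v_5 = 19 - 25 + 10 = 4
v_6 = 4 - 19 + 10 = -5
v_7 = (-5) - 4 + 10 = 1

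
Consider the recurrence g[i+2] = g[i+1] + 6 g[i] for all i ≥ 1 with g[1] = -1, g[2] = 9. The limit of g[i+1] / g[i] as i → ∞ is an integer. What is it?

The characteristic equation is r^2 - r - 6 = 0, which factors as (r - 3)(r + 2) = 0.
So the roots are 3 and -2. Since |3| > |-2| and the coefficient of 3^i is non-zero, the ratio tends to 3.

3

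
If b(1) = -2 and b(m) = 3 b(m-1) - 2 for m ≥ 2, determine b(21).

The fixed point is -2/(1 - 3) = 1, so b(m) - 1 = 3(b(m-1) - 1).
Hence b(m) = -3·3^{m-1} + 1.
b(21) = -3·3^{20} + 1 = -3·3486784401 + 1 = -10460353202.

-10460353202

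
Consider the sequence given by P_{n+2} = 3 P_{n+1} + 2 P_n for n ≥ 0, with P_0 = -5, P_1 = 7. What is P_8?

P_2 = 3(7) + 2(-5) = 11
P_3 = 3(11) + 2(7) = 47
P_4 = 3(47) + 2(11) = 163
P_5 = 3(163) + 2(47) = 583
P_6 = 3(583) + 2(163) = 2075
P_7 = 3(2075) + 2(583) = 7391
P_8 = 3(7391) + 2(2075) = 26323

26323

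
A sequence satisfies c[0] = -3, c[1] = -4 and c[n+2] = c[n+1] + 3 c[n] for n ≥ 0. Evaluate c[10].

c[2] = (-4) + 3(-3) = -13
c[3] = (-13) + 3(-4) = -25
c[4] = (-25) + 3(-13) = -64
c[5] = (-64) + 3(-25) = -139
c[6] = (-139) + 3(-64) = -331
c[7] = (-331) + 3(-139) = -748
c[8] = (-748) + 3(-331) = -1741
c[9] = (-1741) + 3(-748) = -3985
c[10] = (-3985) + 3(-1741) = -9208

-9208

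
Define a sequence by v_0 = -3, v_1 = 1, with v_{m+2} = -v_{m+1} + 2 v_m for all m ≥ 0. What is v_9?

681

v_2 = -1 + 2·(-3) = -7
v_3 = -(-7) + 2·1 = 9
v_4 = -9 + 2·(-7) = -23
v_5 = -(-23) + 2·9 = 41
v_6 = -41 + 2·(-23) = -87
v_7 = -(-87) + 2·41 = 169
v_8 = -169 + 2·(-87) = -343
v_9 = -(-343) + 2·169 = 681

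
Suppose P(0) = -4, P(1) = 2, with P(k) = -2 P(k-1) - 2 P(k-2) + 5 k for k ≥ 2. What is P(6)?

-36

P(2) = -2*2 - 2*(-4) + 10 = 14
P(3) = -2*14 - 2*2 + 15 = -17
P(4) = -2*(-17) - 2*14 + 20 = 26
P(5) = -2*26 - 2*(-17) + 25 = 7
P(6) = -2*7 - 2*26 + 30 = -36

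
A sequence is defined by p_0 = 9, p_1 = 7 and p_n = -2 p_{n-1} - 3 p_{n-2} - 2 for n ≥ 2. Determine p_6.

p_2 = -2·7 - 3·9 - 2 = -43
p_3 = -2·(-43) - 3·7 - 2 = 63
p_4 = -2·63 - 3·(-43) - 2 = 1
p_5 = -2·1 - 3·63 - 2 = -193
p_6 = -2·(-193) - 3·1 - 2 = 381

381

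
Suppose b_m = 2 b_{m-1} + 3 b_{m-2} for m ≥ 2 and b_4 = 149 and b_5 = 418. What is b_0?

9

Rearranging, b_{m-2} = (b_m - 2 b_{m-1}) / 3.
b_3 = (418 - 2(149)) / 3 = 120/3 = 40
b_2 = (149 - 2(40)) / 3 = 69/3 = 23
b_1 = (40 - 2(23)) / 3 = -6/3 = -2
b_0 = (23 - 2(-2)) / 3 = 27/3 = 9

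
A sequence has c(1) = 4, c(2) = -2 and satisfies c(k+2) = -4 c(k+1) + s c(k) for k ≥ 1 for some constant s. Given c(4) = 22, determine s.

c(3) = 8 + 4s
c(4) = -32 - 18s
So -32 - 18s = 22, giving s = -3.

-3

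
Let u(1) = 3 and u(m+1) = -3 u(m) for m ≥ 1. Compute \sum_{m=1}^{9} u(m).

u(2) = -3(3) = -9
u(3) = -3(-9) = 27
u(4) = -3(27) = -81
u(5) = -3(-81) = 243
u(6) = -3(243) = -729
u(7) = -3(-729) = 2187
u(8) = -3(2187) = -6561
u(9) = -3(-6561) = 19683
Sum = 3 + (-9) + 27 + (-81) + 243 + (-729) + 2187 + (-6561) + 19683 = 14763

14763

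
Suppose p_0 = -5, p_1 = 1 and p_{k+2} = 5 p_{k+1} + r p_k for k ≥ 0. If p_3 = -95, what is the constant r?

p_2 = 5 - 5r
p_3 = 25 - 24r
So 25 - 24r = -95, giving r = 5.

5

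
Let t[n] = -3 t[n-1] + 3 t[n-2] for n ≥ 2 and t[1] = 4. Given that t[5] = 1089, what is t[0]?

-3

Let t[0] = y.
t[2] = -12 + 3y
t[3] = 48 - 9y
t[4] = -180 + 36y
t[5] = 684 - 135y
So 684 - 135y = 1089, giving y = -3.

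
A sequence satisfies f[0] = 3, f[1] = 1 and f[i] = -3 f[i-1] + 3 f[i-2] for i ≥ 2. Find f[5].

-234

f[2] = -3·1 + 3·3 = 6
f[3] = -3·6 + 3·1 = -15
f[4] = -3·(-15) + 3·6 = 63
f[5] = -3·63 + 3·(-15) = -234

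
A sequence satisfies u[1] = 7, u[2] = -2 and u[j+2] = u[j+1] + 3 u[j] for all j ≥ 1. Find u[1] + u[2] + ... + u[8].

u[3] = (-2) + 3·7 = 19
u[4] = 19 + 3·(-2) = 13
u[5] = 13 + 3·19 = 70
u[6] = 70 + 3·13 = 109
u[7] = 109 + 3·70 = 319
u[8] = 319 + 3·109 = 646
Sum = 7 + (-2) + 19 + 13 + 70 + 109 + 319 + 646 = 1181

1181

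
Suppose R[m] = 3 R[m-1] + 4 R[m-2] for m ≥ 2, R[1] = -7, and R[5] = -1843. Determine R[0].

-2

Let R[0] = x.
R[2] = -21 + 4x
R[3] = -91 + 12x
R[4] = -357 + 52x
R[5] = -1435 + 204x
So -1435 + 204x = -1843, giving x = -2.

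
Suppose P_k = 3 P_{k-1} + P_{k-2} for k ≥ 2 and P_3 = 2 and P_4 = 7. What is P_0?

Rearranging, P_{k-2} = P_k - 3 P_{k-1}.
P_2 = 7 - 3*2 = 1
P_1 = 2 - 3*1 = -1
P_0 = 1 - 3*(-1) = 4

4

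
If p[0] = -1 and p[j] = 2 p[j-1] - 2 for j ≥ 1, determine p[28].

-805306366

The fixed point is -2/(1 - 2) = 2, so p[j] - 2 = 2(p[j-1] - 2).
Hence p[j] = -3·2^j + 2.
p[28] = -3·2^{28} + 2 = -3·268435456 + 2 = -805306366.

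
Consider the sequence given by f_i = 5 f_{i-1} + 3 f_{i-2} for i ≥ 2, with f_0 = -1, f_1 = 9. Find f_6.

40263

f_2 = 5(9) + 3(-1) = 42
f_3 = 5(42) + 3(9) = 237
f_4 = 5(237) + 3(42) = 1311
f_5 = 5(1311) + 3(237) = 7266
f_6 = 5(7266) + 3(1311) = 40263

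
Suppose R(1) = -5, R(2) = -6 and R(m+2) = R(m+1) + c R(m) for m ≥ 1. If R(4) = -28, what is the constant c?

R(3) = -6 - 5c
R(4) = -6 - 11c
So -6 - 11c = -28, giving c = 2.

2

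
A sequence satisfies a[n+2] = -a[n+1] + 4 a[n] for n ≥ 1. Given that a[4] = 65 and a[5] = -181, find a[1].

-5

Rearranging, a[n-2] = (a[n] + a[n-1]) / 4.
a[3] = (-181 + 65) / 4 = -116/4 = -29
a[2] = (65 + (-29)) / 4 = 36/4 = 9
a[1] = (-29 + 9) / 4 = -20/4 = -5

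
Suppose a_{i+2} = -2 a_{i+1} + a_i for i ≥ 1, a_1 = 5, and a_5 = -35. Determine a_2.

5

Let a_2 = z.
a_3 = 5 - 2z
a_4 = -10 + 5z
a_5 = 25 - 12z
So 25 - 12z = -35, giving z = 5.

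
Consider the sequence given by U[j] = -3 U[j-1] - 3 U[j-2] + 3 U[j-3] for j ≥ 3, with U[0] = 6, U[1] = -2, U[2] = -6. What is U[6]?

-126

U[3] = -3*(-6) - 3*(-2) + 3*6 = 42
U[4] = -3*42 - 3*(-6) + 3*(-2) = -114
U[5] = -3*(-114) - 3*42 + 3*(-6) = 198
U[6] = -3*198 - 3*(-114) + 3*42 = -126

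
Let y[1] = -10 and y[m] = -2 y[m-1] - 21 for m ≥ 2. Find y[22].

6291449

The fixed point is -21/(1 + 2) = -7, so y[m] + 7 = -2(y[m-1] + 7).
Hence y[m] = -3·(-2)^{m-1} - 7.
y[22] = -3·(-2)^{21} - 7 = -3·-2097152 - 7 = 6291449.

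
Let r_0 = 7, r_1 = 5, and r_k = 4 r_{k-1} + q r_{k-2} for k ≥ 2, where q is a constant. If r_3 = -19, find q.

r_2 = 20 + 7q
r_3 = 80 + 33q
So 80 + 33q = -19, giving q = -3.

-3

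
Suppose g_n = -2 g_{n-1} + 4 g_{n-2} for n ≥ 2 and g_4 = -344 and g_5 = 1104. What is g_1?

Rearranging, g_{n-2} = (g_n + 2 g_{n-1}) / 4.
g_3 = (1104 + 2*(-344)) / 4 = 416/4 = 104
g_2 = (-344 + 2*104) / 4 = -136/4 = -34
g_1 = (104 + 2*(-34)) / 4 = 36/4 = 9

9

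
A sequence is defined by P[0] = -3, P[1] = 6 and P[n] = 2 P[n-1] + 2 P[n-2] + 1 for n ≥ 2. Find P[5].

193

P[2] = 2·6 + 2·(-3) + 1 = 7
P[3] = 2·7 + 2·6 + 1 = 27
P[4] = 2·27 + 2·7 + 1 = 69
P[5] = 2·69 + 2·27 + 1 = 193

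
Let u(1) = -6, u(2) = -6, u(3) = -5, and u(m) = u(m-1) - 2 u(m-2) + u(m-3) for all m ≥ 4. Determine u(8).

-2

u(4) = (-5) - 2*(-6) + (-6) = 1
u(5) = 1 - 2*(-5) + (-6) = 5
u(6) = 5 - 2*1 + (-5) = -2
u(7) = (-2) - 2*5 + 1 = -11
u(8) = (-11) - 2*(-2) + 5 = -2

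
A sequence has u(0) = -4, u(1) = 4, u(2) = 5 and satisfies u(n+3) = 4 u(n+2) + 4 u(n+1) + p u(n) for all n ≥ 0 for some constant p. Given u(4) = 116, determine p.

u(3) = 36 - 4p
u(4) = 164 - 12p
So 164 - 12p = 116, giving p = 4.

4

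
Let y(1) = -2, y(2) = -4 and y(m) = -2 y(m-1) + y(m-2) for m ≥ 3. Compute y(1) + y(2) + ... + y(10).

y(3) = -2(-4) + (-2) = 6
y(4) = -2(6) + (-4) = -16
y(5) = -2(-16) + 6 = 38
y(6) = -2(38) + (-16) = -92
y(7) = -2(-92) + 38 = 222
y(8) = -2(222) + (-92) = -536
y(9) = -2(-536) + 222 = 1294
y(10) = -2(1294) + (-536) = -3124
Sum = (-2) + (-4) + 6 + (-16) + 38 + (-92) + 222 + (-536) + 1294 + (-3124) = -2214

-2214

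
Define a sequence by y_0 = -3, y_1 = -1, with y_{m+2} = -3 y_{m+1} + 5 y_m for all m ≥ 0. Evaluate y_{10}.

-803277

y_2 = -3(-1) + 5(-3) = -12
y_3 = -3(-12) + 5(-1) = 31
y_4 = -3(31) + 5(-12) = -153
y_5 = -3(-153) + 5(31) = 614
y_6 = -3(614) + 5(-153) = -2607
y_7 = -3(-2607) + 5(614) = 10891
y_8 = -3(10891) + 5(-2607) = -45708
y_9 = -3(-45708) + 5(10891) = 191579
y_{10} = -3(191579) + 5(-45708) = -803277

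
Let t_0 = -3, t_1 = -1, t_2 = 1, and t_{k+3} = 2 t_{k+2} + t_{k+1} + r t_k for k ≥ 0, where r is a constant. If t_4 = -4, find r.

1

t_3 = 1 - 3r
t_4 = 3 - 7r
So 3 - 7r = -4, giving r = 1.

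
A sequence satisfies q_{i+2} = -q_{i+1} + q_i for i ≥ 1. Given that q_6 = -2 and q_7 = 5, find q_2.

Rearranging, q_{i-2} = q_i + q_{i-1}.
q_5 = 5 + (-2) = 3
q_4 = -2 + 3 = 1
q_3 = 3 + 1 = 4
q_2 = 1 + 4 = 5

5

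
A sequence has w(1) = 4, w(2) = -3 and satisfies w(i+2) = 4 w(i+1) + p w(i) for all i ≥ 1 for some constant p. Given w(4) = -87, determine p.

-3

w(3) = -12 + 4p
w(4) = -48 + 13p
So -48 + 13p = -87, giving p = -3.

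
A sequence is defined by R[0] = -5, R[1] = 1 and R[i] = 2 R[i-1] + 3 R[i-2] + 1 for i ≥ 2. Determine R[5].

R[2] = 2·1 + 3·(-5) + 1 = -12
R[3] = 2·(-12) + 3·1 + 1 = -20
R[4] = 2·(-20) + 3·(-12) + 1 = -75
R[5] = 2·(-75) + 3·(-20) + 1 = -209

-209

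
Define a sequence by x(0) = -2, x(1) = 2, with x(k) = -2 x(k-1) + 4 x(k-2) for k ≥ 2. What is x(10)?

x(2) = -2·2 + 4·(-2) = -12
x(3) = -2·(-12) + 4·2 = 32
x(4) = -2·32 + 4·(-12) = -112
x(5) = -2·(-112) + 4·32 = 352
x(6) = -2·352 + 4·(-112) = -1152
x(7) = -2·(-1152) + 4·352 = 3712
x(8) = -2·3712 + 4·(-1152) = -12032
x(9) = -2·(-12032) + 4·3712 = 38912
x(10) = -2·38912 + 4·(-12032) = -125952

-125952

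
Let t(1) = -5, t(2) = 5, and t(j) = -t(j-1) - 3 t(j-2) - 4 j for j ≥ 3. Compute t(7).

t(3) = -5 - 3·(-5) - 12 = -2
t(4) = -(-2) - 3·5 - 16 = -29
t(5) = -(-29) - 3·(-2) - 20 = 15
t(6) = -15 - 3·(-29) - 24 = 48
t(7) = -48 - 3·15 - 28 = -121

-121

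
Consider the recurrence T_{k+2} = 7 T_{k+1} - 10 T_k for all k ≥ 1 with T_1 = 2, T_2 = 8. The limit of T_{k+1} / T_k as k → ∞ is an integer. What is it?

The characteristic equation is r^2 - 7r + 10 = 0, which factors as (r - 5)(r - 2) = 0.
So the roots are 5 and 2. Since |5| > |2| and the coefficient of 5^k is non-zero, the ratio tends to 5.

5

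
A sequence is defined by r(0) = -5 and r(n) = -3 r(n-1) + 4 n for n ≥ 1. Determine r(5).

r(1) = -3(-5) + 4 = 19
r(2) = -3(19) + 8 = -49
r(3) = -3(-49) + 12 = 159
r(4) = -3(159) + 16 = -461
r(5) = -3(-461) + 20 = 1403

1403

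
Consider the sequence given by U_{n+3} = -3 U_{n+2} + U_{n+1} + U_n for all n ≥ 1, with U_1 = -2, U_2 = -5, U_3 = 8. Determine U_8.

U_4 = -3·8 + (-5) + (-2) = -31
U_5 = -3·(-31) + 8 + (-5) = 96
U_6 = -3·96 + (-31) + 8 = -311
U_7 = -3·(-311) + 96 + (-31) = 998
U_8 = -3·998 + (-311) + 96 = -3209

-3209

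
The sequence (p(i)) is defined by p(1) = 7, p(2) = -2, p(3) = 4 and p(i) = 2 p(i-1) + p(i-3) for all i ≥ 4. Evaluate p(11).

3192

p(4) = 2·4 + 7 = 15
p(5) = 2·15 + (-2) = 28
p(6) = 2·28 + 4 = 60
p(7) = 2·60 + 15 = 135
p(8) = 2·135 + 28 = 298
p(9) = 2·298 + 60 = 656
p(10) = 2·656 + 135 = 1447
p(11) = 2·1447 + 298 = 3192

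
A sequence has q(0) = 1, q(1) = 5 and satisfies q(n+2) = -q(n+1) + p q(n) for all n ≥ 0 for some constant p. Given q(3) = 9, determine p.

1

q(2) = -5 + p
q(3) = 5 + 4p
So 5 + 4p = 9, giving p = 1.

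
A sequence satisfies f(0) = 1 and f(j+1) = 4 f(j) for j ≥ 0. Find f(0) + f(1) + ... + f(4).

341

f(1) = 4*1 = 4
f(2) = 4*4 = 16
f(3) = 4*16 = 64
f(4) = 4*64 = 256
Sum = 1 + 4 + 16 + 64 + 256 = 341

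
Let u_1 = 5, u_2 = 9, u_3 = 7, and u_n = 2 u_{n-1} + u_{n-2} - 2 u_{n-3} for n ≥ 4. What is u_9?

u_4 = 2·7 + 9 - 2·5 = 13
u_5 = 2·13 + 7 - 2·9 = 15
u_6 = 2·15 + 13 - 2·7 = 29
u_7 = 2·29 + 15 - 2·13 = 47
u_8 = 2·47 + 29 - 2·15 = 93
u_9 = 2·93 + 47 - 2·29 = 175

175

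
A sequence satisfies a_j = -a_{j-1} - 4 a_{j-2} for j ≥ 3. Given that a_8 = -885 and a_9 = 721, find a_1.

-7

Rearranging, a_{j-2} = (a_j + a_{j-1}) / -4.
a_7 = (721 + (-885)) / -4 = -164/-4 = 41
a_6 = (-885 + 41) / -4 = -844/-4 = 211
a_5 = (41 + 211) / -4 = 252/-4 = -63
a_4 = (211 + (-63)) / -4 = 148/-4 = -37
a_3 = (-63 + (-37)) / -4 = -100/-4 = 25
a_2 = (-37 + 25) / -4 = -12/-4 = 3
a_1 = (25 + 3) / -4 = 28/-4 = -7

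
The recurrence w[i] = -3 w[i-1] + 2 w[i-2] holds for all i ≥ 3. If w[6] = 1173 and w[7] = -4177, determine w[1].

Rearranging, w[i-2] = (w[i] + 3 w[i-1]) / 2.
w[5] = (-4177 + 3(1173)) / 2 = -658/2 = -329
w[4] = (1173 + 3(-329)) / 2 = 186/2 = 93
w[3] = (-329 + 3(93)) / 2 = -50/2 = -25
w[2] = (93 + 3(-25)) / 2 = 18/2 = 9
w[1] = (-25 + 3(9)) / 2 = 2/2 = 1

1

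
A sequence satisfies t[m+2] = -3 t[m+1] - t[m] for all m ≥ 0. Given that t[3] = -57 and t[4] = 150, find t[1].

-6

Rearranging, t[m-2] = -(t[m] + 3 t[m-1]).
t[2] = -(150 + 3·(-57)) = 21
t[1] = -(-57 + 3·21) = -6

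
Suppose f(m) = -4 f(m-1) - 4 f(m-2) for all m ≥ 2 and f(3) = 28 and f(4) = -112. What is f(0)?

Rearranging, f(m-2) = (f(m) + 4 f(m-1)) / -4.
f(2) = (-112 + 4(28)) / -4 = 0/-4 = 0
f(1) = (28 + 4(0)) / -4 = 28/-4 = -7
f(0) = (0 + 4(-7)) / -4 = -28/-4 = 7

7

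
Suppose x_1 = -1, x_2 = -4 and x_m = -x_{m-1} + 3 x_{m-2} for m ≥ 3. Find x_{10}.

x_3 = -(-4) + 3(-1) = 1
x_4 = -1 + 3(-4) = -13
x_5 = -(-13) + 3(1) = 16
x_6 = -16 + 3(-13) = -55
x_7 = -(-55) + 3(16) = 103
x_8 = -103 + 3(-55) = -268
x_9 = -(-268) + 3(103) = 577
x_{10} = -577 + 3(-268) = -1381

-1381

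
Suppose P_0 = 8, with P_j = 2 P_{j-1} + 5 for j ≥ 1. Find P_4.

203

P_1 = 2·8 + 5 = 21
P_2 = 2·21 + 5 = 47
P_3 = 2·47 + 5 = 99
P_4 = 2·99 + 5 = 203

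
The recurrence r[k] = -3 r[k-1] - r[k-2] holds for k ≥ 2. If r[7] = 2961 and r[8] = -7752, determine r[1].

Rearranging, r[k-2] = -(r[k] + 3 r[k-1]).
r[6] = -(-7752 + 3(2961)) = -1131
r[5] = -(2961 + 3(-1131)) = 432
r[4] = -(-1131 + 3(432)) = -165
r[3] = -(432 + 3(-165)) = 63
r[2] = -(-165 + 3(63)) = -24
r[1] = -(63 + 3(-24)) = 9

9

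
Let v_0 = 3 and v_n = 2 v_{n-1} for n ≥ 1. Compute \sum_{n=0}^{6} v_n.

v_1 = 2*3 = 6
v_2 = 2*6 = 12
v_3 = 2*12 = 24
v_4 = 2*24 = 48
v_5 = 2*48 = 96
v_6 = 2*96 = 192
Sum = 3 + 6 + 12 + 24 + 48 + 96 + 192 = 381

381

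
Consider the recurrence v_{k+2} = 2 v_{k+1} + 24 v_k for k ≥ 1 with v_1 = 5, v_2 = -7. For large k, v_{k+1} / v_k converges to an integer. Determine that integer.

The characteristic equation is r^2 - 2r - 24 = 0, which factors as (r - 6)(r + 4) = 0.
So the roots are 6 and -4. Since |6| > |-4| and the coefficient of 6^k is non-zero, the ratio tends to 6.

6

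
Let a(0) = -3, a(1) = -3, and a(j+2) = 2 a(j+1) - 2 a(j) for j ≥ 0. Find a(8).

a(2) = 2*(-3) - 2*(-3) = 0
a(3) = 2*0 - 2*(-3) = 6
a(4) = 2*6 - 2*0 = 12
a(5) = 2*12 - 2*6 = 12
a(6) = 2*12 - 2*12 = 0
a(7) = 2*0 - 2*12 = -24
a(8) = 2*(-24) - 2*0 = -48

-48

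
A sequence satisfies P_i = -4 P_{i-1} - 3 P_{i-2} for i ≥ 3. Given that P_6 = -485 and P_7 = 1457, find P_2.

-5

Rearranging, P_{i-2} = (P_i + 4 P_{i-1}) / -3.
P_5 = (1457 + 4*(-485)) / -3 = -483/-3 = 161
P_4 = (-485 + 4*161) / -3 = 159/-3 = -53
P_3 = (161 + 4*(-53)) / -3 = -51/-3 = 17
P_2 = (-53 + 4*17) / -3 = 15/-3 = -5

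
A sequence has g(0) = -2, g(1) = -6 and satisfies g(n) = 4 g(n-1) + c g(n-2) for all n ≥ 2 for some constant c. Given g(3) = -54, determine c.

-3

g(2) = -24 - 2c
g(3) = -96 - 14c
So -96 - 14c = -54, giving c = -3.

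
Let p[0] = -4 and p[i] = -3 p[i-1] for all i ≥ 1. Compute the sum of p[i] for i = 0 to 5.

728

p[1] = -3*(-4) = 12
p[2] = -3*12 = -36
p[3] = -3*(-36) = 108
p[4] = -3*108 = -324
p[5] = -3*(-324) = 972
Sum = (-4) + 12 + (-36) + 108 + (-324) + 972 = 728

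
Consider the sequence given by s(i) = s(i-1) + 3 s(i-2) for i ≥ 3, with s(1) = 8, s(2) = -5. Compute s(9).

s(3) = (-5) + 3·8 = 19
s(4) = 19 + 3·(-5) = 4
s(5) = 4 + 3·19 = 61
s(6) = 61 + 3·4 = 73
s(7) = 73 + 3·61 = 256
s(8) = 256 + 3·73 = 475
s(9) = 475 + 3·256 = 1243

1243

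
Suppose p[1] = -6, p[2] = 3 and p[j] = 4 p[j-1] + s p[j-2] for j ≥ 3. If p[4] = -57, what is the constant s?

p[3] = 12 - 6s
p[4] = 48 - 21s
So 48 - 21s = -57, giving s = 5.

5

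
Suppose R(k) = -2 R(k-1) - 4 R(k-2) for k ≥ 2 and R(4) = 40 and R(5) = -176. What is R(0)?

Rearranging, R(k-2) = (R(k) + 2 R(k-1)) / -4.
R(3) = (-176 + 2·40) / -4 = -96/-4 = 24
R(2) = (40 + 2·24) / -4 = 88/-4 = -22
R(1) = (24 + 2·(-22)) / -4 = -20/-4 = 5
R(0) = (-22 + 2·5) / -4 = -12/-4 = 3

3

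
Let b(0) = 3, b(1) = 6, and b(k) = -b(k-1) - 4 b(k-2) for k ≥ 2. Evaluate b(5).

b(2) = -6 - 4·3 = -18
b(3) = -(-18) - 4·6 = -6
b(4) = -(-6) - 4·(-18) = 78
b(5) = -78 - 4·(-6) = -54

-54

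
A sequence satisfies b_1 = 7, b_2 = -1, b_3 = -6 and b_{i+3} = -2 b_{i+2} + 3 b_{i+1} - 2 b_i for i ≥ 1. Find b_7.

-26

b_4 = -2·(-6) + 3·(-1) - 2·7 = -5
b_5 = -2·(-5) + 3·(-6) - 2·(-1) = -6
b_6 = -2·(-6) + 3·(-5) - 2·(-6) = 9
b_7 = -2·9 + 3·(-6) - 2·(-5) = -26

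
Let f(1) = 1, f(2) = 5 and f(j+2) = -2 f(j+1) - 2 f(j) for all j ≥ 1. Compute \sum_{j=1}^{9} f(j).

-8

f(3) = -2(5) - 2(1) = -12
f(4) = -2(-12) - 2(5) = 14
f(5) = -2(14) - 2(-12) = -4
f(6) = -2(-4) - 2(14) = -20
f(7) = -2(-20) - 2(-4) = 48
f(8) = -2(48) - 2(-20) = -56
f(9) = -2(-56) - 2(48) = 16
Sum = 1 + 5 + (-12) + 14 + (-4) + (-20) + 48 + (-56) + 16 = -8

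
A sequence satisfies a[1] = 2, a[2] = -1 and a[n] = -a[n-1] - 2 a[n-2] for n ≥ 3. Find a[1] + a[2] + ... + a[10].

a[3] = -(-1) - 2·2 = -3
a[4] = -(-3) - 2·(-1) = 5
a[5] = -5 - 2·(-3) = 1
a[6] = -1 - 2·5 = -11
a[7] = -(-11) - 2·1 = 9
a[8] = -9 - 2·(-11) = 13
a[9] = -13 - 2·9 = -31
a[10] = -(-31) - 2·13 = 5
Sum = 2 + (-1) + (-3) + 5 + 1 + (-11) + 9 + 13 + (-31) + 5 = -11

-11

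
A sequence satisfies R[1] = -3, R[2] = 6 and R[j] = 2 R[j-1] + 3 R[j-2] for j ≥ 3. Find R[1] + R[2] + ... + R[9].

7377

R[3] = 2(6) + 3(-3) = 3
R[4] = 2(3) + 3(6) = 24
R[5] = 2(24) + 3(3) = 57
R[6] = 2(57) + 3(24) = 186
R[7] = 2(186) + 3(57) = 543
R[8] = 2(543) + 3(186) = 1644
R[9] = 2(1644) + 3(543) = 4917
Sum = (-3) + 6 + 3 + 24 + 57 + 186 + 543 + 1644 + 4917 = 7377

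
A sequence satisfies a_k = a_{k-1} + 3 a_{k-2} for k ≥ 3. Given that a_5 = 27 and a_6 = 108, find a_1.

-3

Rearranging, a_{k-2} = (a_k - a_{k-1}) / 3.
a_4 = (108 - 27) / 3 = 81/3 = 27
a_3 = (27 - 27) / 3 = 0/3 = 0
a_2 = (27 - 0) / 3 = 27/3 = 9
a_1 = (0 - 9) / 3 = -9/3 = -3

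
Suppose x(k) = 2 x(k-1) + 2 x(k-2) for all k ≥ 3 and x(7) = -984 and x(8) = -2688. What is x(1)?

Rearranging, x(k-2) = (x(k) - 2 x(k-1)) / 2.
x(6) = (-2688 - 2·(-984)) / 2 = -720/2 = -360
x(5) = (-984 - 2·(-360)) / 2 = -264/2 = -132
x(4) = (-360 - 2·(-132)) / 2 = -96/2 = -48
x(3) = (-132 - 2·(-48)) / 2 = -36/2 = -18
x(2) = (-48 - 2·(-18)) / 2 = -12/2 = -6
x(1) = (-18 - 2·(-6)) / 2 = -6/2 = -3

-3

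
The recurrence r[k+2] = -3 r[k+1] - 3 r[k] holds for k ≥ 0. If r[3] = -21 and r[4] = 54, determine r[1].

Rearranging, r[k-2] = (r[k] + 3 r[k-1]) / -3.
r[2] = (54 + 3(-21)) / -3 = -9/-3 = 3
r[1] = (-21 + 3(3)) / -3 = -12/-3 = 4

4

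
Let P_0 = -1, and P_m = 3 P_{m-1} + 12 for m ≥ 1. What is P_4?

399

P_1 = 3*(-1) + 12 = 9
P_2 = 3*9 + 12 = 39
P_3 = 3*39 + 12 = 129
P_4 = 3*129 + 12 = 399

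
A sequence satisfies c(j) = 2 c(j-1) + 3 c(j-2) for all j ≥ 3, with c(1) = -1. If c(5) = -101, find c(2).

-4

Let c(2) = v.
c(3) = -3 + 2v
c(4) = -6 + 7v
c(5) = -21 + 20v
So -21 + 20v = -101, giving v = -4.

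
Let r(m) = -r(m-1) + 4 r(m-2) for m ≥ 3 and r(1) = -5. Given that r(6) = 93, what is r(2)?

Let r(2) = v.
r(3) = -20 - v
r(4) = 20 + 5v
r(5) = -100 - 9v
r(6) = 180 + 29v
So 180 + 29v = 93, giving v = -3.

-3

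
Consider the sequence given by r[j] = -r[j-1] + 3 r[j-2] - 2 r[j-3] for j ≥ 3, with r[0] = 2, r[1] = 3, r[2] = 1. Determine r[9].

r[3] = -1 + 3·3 - 2·2 = 4
r[4] = -4 + 3·1 - 2·3 = -7
r[5] = -(-7) + 3·4 - 2·1 = 17
r[6] = -17 + 3·(-7) - 2·4 = -46
r[7] = -(-46) + 3·17 - 2·(-7) = 111
r[8] = -111 + 3·(-46) - 2·17 = -283
r[9] = -(-283) + 3·111 - 2·(-46) = 708

708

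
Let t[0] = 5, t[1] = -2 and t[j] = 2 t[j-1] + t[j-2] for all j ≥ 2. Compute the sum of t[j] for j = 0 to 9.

t[2] = 2(-2) + 5 = 1
t[3] = 2(1) + (-2) = 0
t[4] = 2(0) + 1 = 1
t[5] = 2(1) + 0 = 2
t[6] = 2(2) + 1 = 5
t[7] = 2(5) + 2 = 12
t[8] = 2(12) + 5 = 29
t[9] = 2(29) + 12 = 70
Sum = 5 + (-2) + 1 + 0 + 1 + 2 + 5 + 12 + 29 + 70 = 123

123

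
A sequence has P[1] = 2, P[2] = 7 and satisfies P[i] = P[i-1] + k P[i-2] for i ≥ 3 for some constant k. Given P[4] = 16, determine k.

1

P[3] = 7 + 2k
P[4] = 7 + 9k
So 7 + 9k = 16, giving k = 1.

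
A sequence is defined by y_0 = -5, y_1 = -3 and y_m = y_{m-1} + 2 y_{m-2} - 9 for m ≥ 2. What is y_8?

y_2 = (-3) + 2(-5) - 9 = -22
y_3 = (-22) + 2(-3) - 9 = -37
y_4 = (-37) + 2(-22) - 9 = -90
y_5 = (-90) + 2(-37) - 9 = -173
y_6 = (-173) + 2(-90) - 9 = -362
y_7 = (-362) + 2(-173) - 9 = -717
y_8 = (-717) + 2(-362) - 9 = -1450

-1450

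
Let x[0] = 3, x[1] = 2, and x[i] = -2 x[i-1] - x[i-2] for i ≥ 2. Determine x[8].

-37

x[2] = -2(2) - 3 = -7
x[3] = -2(-7) - 2 = 12
x[4] = -2(12) - (-7) = -17
x[5] = -2(-17) - 12 = 22
x[6] = -2(22) - (-17) = -27
x[7] = -2(-27) - 22 = 32
x[8] = -2(32) - (-27) = -37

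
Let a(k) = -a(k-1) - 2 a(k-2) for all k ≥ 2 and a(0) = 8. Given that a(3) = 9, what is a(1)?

7

Let a(1) = w.
a(2) = -16 - w
a(3) = 16 - w
So 16 - w = 9, giving w = 7.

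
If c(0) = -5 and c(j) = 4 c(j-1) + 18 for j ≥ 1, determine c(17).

17179869178

The fixed point is 18/(1 - 4) = -6, so c(j) + 6 = 4(c(j-1) + 6).
Hence c(j) = 1·4^j - 6.
c(17) = 1·4^{17} - 6 = 1·17179869184 - 6 = 17179869178.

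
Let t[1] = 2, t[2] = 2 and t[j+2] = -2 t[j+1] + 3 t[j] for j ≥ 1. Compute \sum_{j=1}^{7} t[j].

t[3] = -2(2) + 3(2) = 2
t[4] = -2(2) + 3(2) = 2
t[5] = -2(2) + 3(2) = 2
t[6] = -2(2) + 3(2) = 2
t[7] = -2(2) + 3(2) = 2
Sum = 2 + 2 + 2 + 2 + 2 + 2 + 2 = 14

14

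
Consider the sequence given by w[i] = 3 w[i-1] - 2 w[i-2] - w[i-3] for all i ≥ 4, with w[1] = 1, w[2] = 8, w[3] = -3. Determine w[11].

w[4] = 3*(-3) - 2*8 - 1 = -26
w[5] = 3*(-26) - 2*(-3) - 8 = -80
w[6] = 3*(-80) - 2*(-26) - (-3) = -185
w[7] = 3*(-185) - 2*(-80) - (-26) = -369
w[8] = 3*(-369) - 2*(-185) - (-80) = -657
w[9] = 3*(-657) - 2*(-369) - (-185) = -1048
w[10] = 3*(-1048) - 2*(-657) - (-369) = -1461
w[11] = 3*(-1461) - 2*(-1048) - (-657) = -1630

-1630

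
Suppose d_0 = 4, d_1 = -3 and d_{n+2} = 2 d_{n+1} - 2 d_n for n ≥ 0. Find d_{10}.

d_2 = 2·(-3) - 2·4 = -14
d_3 = 2·(-14) - 2·(-3) = -22
d_4 = 2·(-22) - 2·(-14) = -16
d_5 = 2·(-16) - 2·(-22) = 12
d_6 = 2·12 - 2·(-16) = 56
d_7 = 2·56 - 2·12 = 88
d_8 = 2·88 - 2·56 = 64
d_9 = 2·64 - 2·88 = -48
d_{10} = 2·(-48) - 2·64 = -224

-224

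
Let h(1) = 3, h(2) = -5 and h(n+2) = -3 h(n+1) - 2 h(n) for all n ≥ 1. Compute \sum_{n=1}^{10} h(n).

h(3) = -3*(-5) - 2*3 = 9
h(4) = -3*9 - 2*(-5) = -17
h(5) = -3*(-17) - 2*9 = 33
h(6) = -3*33 - 2*(-17) = -65
h(7) = -3*(-65) - 2*33 = 129
h(8) = -3*129 - 2*(-65) = -257
h(9) = -3*(-257) - 2*129 = 513
h(10) = -3*513 - 2*(-257) = -1025
Sum = 3 + (-5) + 9 + (-17) + 33 + (-65) + 129 + (-257) + 513 + (-1025) = -682

-682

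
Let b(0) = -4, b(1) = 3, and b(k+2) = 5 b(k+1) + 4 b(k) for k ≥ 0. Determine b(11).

b(2) = 5*3 + 4*(-4) = -1
b(3) = 5*(-1) + 4*3 = 7
b(4) = 5*7 + 4*(-1) = 31
b(5) = 5*31 + 4*7 = 183
b(6) = 5*183 + 4*31 = 1039
b(7) = 5*1039 + 4*183 = 5927
b(8) = 5*5927 + 4*1039 = 33791
b(9) = 5*33791 + 4*5927 = 192663
b(10) = 5*192663 + 4*33791 = 1098479
b(11) = 5*1098479 + 4*192663 = 6263047

6263047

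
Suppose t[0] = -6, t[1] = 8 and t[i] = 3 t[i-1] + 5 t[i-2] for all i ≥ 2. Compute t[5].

t[2] = 3·8 + 5·(-6) = -6
t[3] = 3·(-6) + 5·8 = 22
t[4] = 3·22 + 5·(-6) = 36
t[5] = 3·36 + 5·22 = 218

218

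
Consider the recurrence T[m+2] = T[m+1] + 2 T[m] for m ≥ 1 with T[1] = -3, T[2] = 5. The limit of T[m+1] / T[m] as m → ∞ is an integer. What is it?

The characteristic equation is r^2 - r - 2 = 0, which factors as (r - 2)(r + 1) = 0.
So the roots are 2 and -1. Since |2| > |-1| and the coefficient of 2^m is non-zero, the ratio tends to 2.

2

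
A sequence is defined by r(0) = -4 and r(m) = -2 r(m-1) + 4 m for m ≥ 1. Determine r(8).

r(1) = -2*(-4) + 4 = 12
r(2) = -2*12 + 8 = -16
r(3) = -2*(-16) + 12 = 44
r(4) = -2*44 + 16 = -72
r(5) = -2*(-72) + 20 = 164
r(6) = -2*164 + 24 = -304
r(7) = -2*(-304) + 28 = 636
r(8) = -2*636 + 32 = -1240

-1240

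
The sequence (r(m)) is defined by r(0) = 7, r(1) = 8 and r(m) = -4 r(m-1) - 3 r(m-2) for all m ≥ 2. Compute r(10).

r(2) = -4·8 - 3·7 = -53
r(3) = -4·(-53) - 3·8 = 188
r(4) = -4·188 - 3·(-53) = -593
r(5) = -4·(-593) - 3·188 = 1808
r(6) = -4·1808 - 3·(-593) = -5453
r(7) = -4·(-5453) - 3·1808 = 16388
r(8) = -4·16388 - 3·(-5453) = -49193
r(9) = -4·(-49193) - 3·16388 = 147608
r(10) = -4·147608 - 3·(-49193) = -442853

-442853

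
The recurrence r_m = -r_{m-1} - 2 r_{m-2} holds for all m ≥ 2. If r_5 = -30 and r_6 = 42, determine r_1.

-6

Rearranging, r_{m-2} = (r_m + r_{m-1}) / -2.
r_4 = (42 + (-30)) / -2 = 12/-2 = -6
r_3 = (-30 + (-6)) / -2 = -36/-2 = 18
r_2 = (-6 + 18) / -2 = 12/-2 = -6
r_1 = (18 + (-6)) / -2 = 12/-2 = -6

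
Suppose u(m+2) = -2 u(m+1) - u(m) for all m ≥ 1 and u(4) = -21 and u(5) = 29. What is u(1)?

Rearranging, u(m-2) = -(u(m) + 2 u(m-1)).
u(3) = -(29 + 2·(-21)) = 13
u(2) = -(-21 + 2·13) = -5
u(1) = -(13 + 2·(-5)) = -3

-3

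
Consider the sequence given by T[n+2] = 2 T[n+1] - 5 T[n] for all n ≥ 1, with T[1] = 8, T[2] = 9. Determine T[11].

T[3] = 2(9) - 5(8) = -22
T[4] = 2(-22) - 5(9) = -89
T[5] = 2(-89) - 5(-22) = -68
T[6] = 2(-68) - 5(-89) = 309
T[7] = 2(309) - 5(-68) = 958
T[8] = 2(958) - 5(309) = 371
T[9] = 2(371) - 5(958) = -4048
T[10] = 2(-4048) - 5(371) = -9951
T[11] = 2(-9951) - 5(-4048) = 338

338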